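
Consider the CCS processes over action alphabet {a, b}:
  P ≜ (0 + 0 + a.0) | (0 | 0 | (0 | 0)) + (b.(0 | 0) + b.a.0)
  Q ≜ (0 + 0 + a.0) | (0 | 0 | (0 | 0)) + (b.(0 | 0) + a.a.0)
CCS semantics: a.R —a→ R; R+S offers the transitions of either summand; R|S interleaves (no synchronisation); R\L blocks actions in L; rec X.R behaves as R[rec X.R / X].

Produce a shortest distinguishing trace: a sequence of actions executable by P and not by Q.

P's transition system — 5 states:
  u0 = (0 + 0 + a.0) | (0 | 0 | (0 | 0)) + (b.(0 | 0) + b.a.0) :: --a--▸ u1, --b--▸ u2, --b--▸ u3
  u1 = 0 | (0 | 0 | (0 | 0)) :: ·
  u2 = 0 | 0 :: ·
  u3 = a.0 :: --a--▸ u4
  u4 = 0 :: ·
Q's transition system — 5 states:
  v0 = (0 + 0 + a.0) | (0 | 0 | (0 | 0)) + (b.(0 | 0) + a.a.0) :: --a--▸ v1, --a--▸ v2, --b--▸ v3
  v1 = 0 | (0 | 0 | (0 | 0)) :: ·
  v2 = a.0 :: --a--▸ v4
  v3 = 0 | 0 :: ·
  v4 = 0 :: ·
Trace ⟨ba⟩ through P, begin at {u0}:
  after b @ step 1: {u2, u3}
  after a @ step 2: {u4}
  — P admits the full trace.
Trace ⟨ba⟩ through Q, begin at {v0}:
  after b @ step 1: {v3}
  after a @ step 2: ∅  — Q cannot continue

ba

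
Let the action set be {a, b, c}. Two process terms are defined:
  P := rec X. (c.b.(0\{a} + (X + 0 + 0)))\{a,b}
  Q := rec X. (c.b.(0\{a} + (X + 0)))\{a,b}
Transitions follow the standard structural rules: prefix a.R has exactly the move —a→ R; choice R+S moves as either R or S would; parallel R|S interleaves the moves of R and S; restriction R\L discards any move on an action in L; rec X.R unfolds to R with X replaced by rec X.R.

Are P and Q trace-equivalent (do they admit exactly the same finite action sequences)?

LTS(P): 2 reachable states
  p0 = rec X. (c.b.(0\{a} + (X + 0 + 0)))\{a,b} has moves —c→ p1
  p1 = (b.(0\{a} + ((rec X. (c.b.(0\{a} + (X + 0 + 0)))\{a,b}) + 0 + 0)))\{a,b} has moves stopped
LTS(Q): 2 reachable states
  q0 = rec X. (c.b.(0\{a} + (X + 0)))\{a,b} has moves —c→ q1
  q1 = (b.(0\{a} + ((rec X. (c.b.(0\{a} + (X + 0)))\{a,b}) + 0)))\{a,b} has moves stopped
Bisimilarity quotient blocks:
  B0 = {p0, q0}
  B1 = {p1, q1}
p0 ∈ B0, q0 ∈ B0 → same block
Bisimilar ⇒ trace-equivalent.

YES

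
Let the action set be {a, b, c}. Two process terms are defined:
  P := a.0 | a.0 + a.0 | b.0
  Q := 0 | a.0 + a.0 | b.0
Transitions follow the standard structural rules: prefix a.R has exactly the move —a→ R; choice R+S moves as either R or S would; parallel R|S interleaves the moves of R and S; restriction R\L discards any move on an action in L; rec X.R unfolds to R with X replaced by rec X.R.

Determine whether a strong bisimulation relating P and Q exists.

Reachable graph of P (5 states):
  p0 = a.0 | a.0 + a.0 | b.0 → =a=> p1, =a=> p2, =a=> p3, =b=> p3
  p1 = 0 | a.0 → =a=> p4
  p2 = 0 | b.0 → =b=> p4
  p3 = a.0 | 0 → =a=> p4
  p4 = 0 | 0 → ·
Reachable graph of Q (4 states):
  q0 = 0 | a.0 + a.0 | b.0 → =a=> q1, =a=> q2, =b=> q3
  q1 = 0 | 0 → ·
  q2 = 0 | b.0 → =b=> q1
  q3 = a.0 | 0 → =a=> q1
Coarsest stable partition (strong bisimilarity classes):
  B0 = {p0}
  B1 = {p2, q2}
  B2 = {p4, q1}
  B3 = {p1, p3, q3}
  B4 = {q0}
p0 ∈ B0, q0 ∈ B4 → different blocks

not bisimilar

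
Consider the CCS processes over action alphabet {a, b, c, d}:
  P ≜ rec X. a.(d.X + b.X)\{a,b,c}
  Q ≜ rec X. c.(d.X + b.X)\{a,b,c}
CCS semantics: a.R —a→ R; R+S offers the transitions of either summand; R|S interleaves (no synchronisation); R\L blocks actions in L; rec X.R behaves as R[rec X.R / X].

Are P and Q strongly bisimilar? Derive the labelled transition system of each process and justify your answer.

Reachable graph of P (3 states):
  m0 = rec X. a.(d.X + b.X)\{a,b,c} has moves —a→ m1
  m1 = (d.(rec X. a.(d.X + b.X)\{a,b,c}) + b.(rec X. a.(d.X + b.X)\{a,b,c}))\{a,b,c} has moves —d→ m2
  m2 = (rec X. a.(d.X + b.X)\{a,b,c})\{a,b,c} has moves deadlocked
Reachable graph of Q (3 states):
  n0 = rec X. c.(d.X + b.X)\{a,b,c} has moves —c→ n1
  n1 = (d.(rec X. c.(d.X + b.X)\{a,b,c}) + b.(rec X. c.(d.X + b.X)\{a,b,c}))\{a,b,c} has moves —d→ n2
  n2 = (rec X. c.(d.X + b.X)\{a,b,c})\{a,b,c} has moves deadlocked
Bisimilarity quotient blocks:
  B0 = {m0}
  B1 = {m1, n1}
  B2 = {m2, n2}
  B3 = {n0}
m0 ∈ B0, n0 ∈ B3 → different blocks

NO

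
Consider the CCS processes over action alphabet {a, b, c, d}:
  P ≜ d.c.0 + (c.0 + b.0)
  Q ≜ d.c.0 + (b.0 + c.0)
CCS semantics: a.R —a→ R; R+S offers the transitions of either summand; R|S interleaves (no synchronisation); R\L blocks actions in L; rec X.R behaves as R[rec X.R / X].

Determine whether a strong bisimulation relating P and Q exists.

P ~ Q

LTS(P): 3 reachable states
  u0 = d.c.0 + (c.0 + b.0) | =b=> u1, =c=> u1, =d=> u2
  u1 = 0 | stopped
  u2 = c.0 | =c=> u1
LTS(Q): 3 reachable states
  v0 = d.c.0 + (b.0 + c.0) | =b=> v1, =c=> v1, =d=> v2
  v1 = 0 | stopped
  v2 = c.0 | =c=> v1
Coarsest stable partition (strong bisimilarity classes):
  B0 = {u0, v0}
  B1 = {u2, v2}
  B2 = {u1, v1}
u0 ∈ B0, v0 ∈ B0 → same block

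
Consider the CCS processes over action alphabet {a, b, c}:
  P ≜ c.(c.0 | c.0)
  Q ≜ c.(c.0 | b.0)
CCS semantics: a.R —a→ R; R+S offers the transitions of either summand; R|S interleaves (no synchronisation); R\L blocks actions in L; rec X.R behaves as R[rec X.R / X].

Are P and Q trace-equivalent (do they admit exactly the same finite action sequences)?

Reachable graph of P (5 states):
  s0 = c.(c.0 | c.0) | -c-> s1
  s1 = c.0 | c.0 | -c-> s2, -c-> s3
  s2 = 0 | c.0 | -c-> s4
  s3 = c.0 | 0 | -c-> s4
  s4 = 0 | 0 | stopped
Reachable graph of Q (5 states):
  t0 = c.(c.0 | b.0) | -c-> t1
  t1 = c.0 | b.0 | -b-> t2, -c-> t3
  t2 = c.0 | 0 | -c-> t4
  t3 = 0 | b.0 | -b-> t4
  t4 = 0 | 0 | stopped
Trace ⟨ccc⟩ through P, begin at {s0}:
  step 1 (c): {s1}
  step 2 (c): {s2, s3}
  step 3 (c): {s4}
  ✓ P
Trace ⟨ccc⟩ through Q, begin at {t0}:
  step 1 (c): {t1}
  step 2 (c): {t3}
  step 3 (c): ∅  — Q cannot continue

trace-distinct — witness ⟨ccc⟩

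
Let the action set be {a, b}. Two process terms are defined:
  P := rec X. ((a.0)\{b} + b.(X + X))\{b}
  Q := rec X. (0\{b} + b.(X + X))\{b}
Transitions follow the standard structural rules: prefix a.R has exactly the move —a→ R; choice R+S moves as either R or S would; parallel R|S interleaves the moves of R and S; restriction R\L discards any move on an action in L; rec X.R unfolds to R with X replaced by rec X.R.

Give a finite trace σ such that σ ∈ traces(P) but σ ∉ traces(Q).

LTS(P): 2 reachable states
  u0 = rec X. ((a.0)\{b} + b.(X + X))\{b} :: =a=> u1
  u1 = 0\{b}\{b} :: ∅
LTS(Q): 1 reachable states
  v0 = rec X. (0\{b} + b.(X + X))\{b} :: ∅
Trace ⟨a⟩ through P, begin at {u0}:
  step 1 (a): {u1}
  P completes σ.
Trace ⟨a⟩ through Q, begin at {v0}:
  step 1 (a): ∅  — Q cannot continue

a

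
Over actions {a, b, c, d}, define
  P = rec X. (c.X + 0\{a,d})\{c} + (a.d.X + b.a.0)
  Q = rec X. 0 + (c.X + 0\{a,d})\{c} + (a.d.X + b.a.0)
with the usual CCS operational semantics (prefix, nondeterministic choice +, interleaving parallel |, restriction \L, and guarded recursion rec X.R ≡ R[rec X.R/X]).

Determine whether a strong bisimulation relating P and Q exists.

YES

Reachable graph of P (4 states):
  p0 = rec X. (c.X + 0\{a,d})\{c} + (a.d.X + b.a.0) :: -a-> p1, -b-> p2
  p1 = d.(rec X. (c.X + 0\{a,d})\{c} + (a.d.X + b.a.0)) :: -d-> p0
  p2 = a.0 :: -a-> p3
  p3 = 0 :: ∅
Reachable graph of Q (4 states):
  q0 = rec X. 0 + (c.X + 0\{a,d})\{c} + (a.d.X + b.a.0) :: -a-> q1, -b-> q2
  q1 = d.(rec X. 0 + (c.X + 0\{a,d})\{c} + (a.d.X + b.a.0)) :: -d-> q0
  q2 = a.0 :: -a-> q3
  q3 = 0 :: ∅
Partition-refinement fixed point:
  B0 = {p0, q0}
  B1 = {p1, q1}
  B2 = {p2, q2}
  B3 = {p3, q3}
p0 ∈ B0, q0 ∈ B0 → same block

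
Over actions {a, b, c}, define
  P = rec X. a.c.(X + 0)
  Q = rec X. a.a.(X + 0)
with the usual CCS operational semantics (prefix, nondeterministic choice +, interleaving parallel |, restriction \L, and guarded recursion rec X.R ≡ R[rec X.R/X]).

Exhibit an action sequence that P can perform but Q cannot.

ac

P's transition system — 3 states:
  p0 = rec X. a.c.(X + 0) ⊢ =a=> p1
  p1 = c.((rec X. a.c.(X + 0)) + 0) ⊢ =c=> p2
  p2 = (rec X. a.c.(X + 0)) + 0 ⊢ =a=> p1
Q's transition system — 3 states:
  q0 = rec X. a.a.(X + 0) ⊢ =a=> q1
  q1 = a.((rec X. a.a.(X + 0)) + 0) ⊢ =a=> q2
  q2 = (rec X. a.a.(X + 0)) + 0 ⊢ =a=> q1
Executing ac from P (initial set {p0}):
  [1] a ⇒ {p1}
  [2] c ⇒ {p2}
  — P admits the full trace.
Executing ac from Q (initial set {q0}):
  [1] a ⇒ {q1}
  [2] c ⇒ no successor for Q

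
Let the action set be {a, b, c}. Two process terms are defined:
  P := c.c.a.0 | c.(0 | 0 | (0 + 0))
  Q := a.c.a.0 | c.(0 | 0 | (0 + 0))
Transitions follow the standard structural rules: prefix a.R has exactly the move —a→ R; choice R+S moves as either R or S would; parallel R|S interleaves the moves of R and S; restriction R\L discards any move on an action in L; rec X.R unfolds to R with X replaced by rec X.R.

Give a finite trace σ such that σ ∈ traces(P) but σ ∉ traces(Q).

cc

Reachable graph of P (8 states):
  m0 = c.c.a.0 | c.(0 | 0 | (0 + 0)) :: =c=> m1, =c=> m2
  m1 = c.a.0 | c.(0 | 0 | (0 + 0)) :: =c=> m3, =c=> m4
  m2 = c.c.a.0 | (0 | 0 | (0 + 0)) :: =c=> m4
  m3 = a.0 | c.(0 | 0 | (0 + 0)) :: =a=> m5, =c=> m6
  m4 = c.a.0 | (0 | 0 | (0 + 0)) :: =c=> m6
  m5 = 0 | c.(0 | 0 | (0 + 0)) :: =c=> m7
  m6 = a.0 | (0 | 0 | (0 + 0)) :: =a=> m7
  m7 = 0 | (0 | 0 | (0 + 0)) :: deadlocked
Reachable graph of Q (8 states):
  n0 = a.c.a.0 | c.(0 | 0 | (0 + 0)) :: =a=> n1, =c=> n2
  n1 = c.a.0 | c.(0 | 0 | (0 + 0)) :: =c=> n3, =c=> n4
  n2 = a.c.a.0 | (0 | 0 | (0 + 0)) :: =a=> n4
  n3 = a.0 | c.(0 | 0 | (0 + 0)) :: =a=> n5, =c=> n6
  n4 = c.a.0 | (0 | 0 | (0 + 0)) :: =c=> n6
  n5 = 0 | c.(0 | 0 | (0 + 0)) :: =c=> n7
  n6 = a.0 | (0 | 0 | (0 + 0)) :: =a=> n7
  n7 = 0 | (0 | 0 | (0 + 0)) :: deadlocked
Run σ = ⟨cc⟩ on P: start {m0}
  [1] c ⇒ {m1, m2}
  [2] c ⇒ {m3, m4}
  P completes σ.
Run σ = ⟨cc⟩ on Q: start {n0}
  [1] c ⇒ {n2}
  [2] c ⇒ ∅  — Q cannot continue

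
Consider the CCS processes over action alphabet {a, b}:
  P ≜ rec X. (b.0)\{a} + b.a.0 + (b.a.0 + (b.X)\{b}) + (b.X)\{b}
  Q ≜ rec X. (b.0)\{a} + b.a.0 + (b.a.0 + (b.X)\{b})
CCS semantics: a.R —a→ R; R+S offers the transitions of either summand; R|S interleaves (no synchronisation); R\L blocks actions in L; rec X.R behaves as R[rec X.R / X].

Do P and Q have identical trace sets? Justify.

P's transition system — 4 states:
  s0 = rec X. (b.0)\{a} + b.a.0 + (b.a.0 + (b.X)\{b}) + (b.X)\{b} has moves --b--▸ s1, --b--▸ s2
  s1 = 0\{a} has moves (no moves)
  s2 = a.0 has moves --a--▸ s3
  s3 = 0 has moves (no moves)
Q's transition system — 4 states:
  t0 = rec X. (b.0)\{a} + b.a.0 + (b.a.0 + (b.X)\{b}) has moves --b--▸ t1, --b--▸ t2
  t1 = 0\{a} has moves (no moves)
  t2 = a.0 has moves --a--▸ t3
  t3 = 0 has moves (no moves)
Coarsest stable partition (strong bisimilarity classes):
  B0 = {s0, t0}
  B1 = {s1, s3, t1, t3}
  B2 = {s2, t2}
s0 ∈ B0, t0 ∈ B0 → same block
Bisimilar ⇒ trace-equivalent.

trace-equivalent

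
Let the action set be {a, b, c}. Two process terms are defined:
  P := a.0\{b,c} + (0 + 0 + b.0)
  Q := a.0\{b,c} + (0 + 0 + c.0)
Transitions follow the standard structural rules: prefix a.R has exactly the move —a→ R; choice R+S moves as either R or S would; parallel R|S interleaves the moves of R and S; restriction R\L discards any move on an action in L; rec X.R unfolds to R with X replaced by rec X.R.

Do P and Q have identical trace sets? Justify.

P's transition system — 3 states:
  p0 = a.0\{b,c} + (0 + 0 + b.0) has moves —a→ p1, —b→ p2
  p1 = 0\{b,c} has moves (no moves)
  p2 = 0 has moves (no moves)
Q's transition system — 3 states:
  q0 = a.0\{b,c} + (0 + 0 + c.0) has moves —a→ q1, —c→ q2
  q1 = 0\{b,c} has moves (no moves)
  q2 = 0 has moves (no moves)
Run σ = ⟨b⟩ on P: start {p0}
  after b @ step 1: {p2}
  P completes σ.
Run σ = ⟨b⟩ on Q: start {q0}
  after b @ step 1: ∅  — Q cannot continue

trace-distinct — witness ⟨b⟩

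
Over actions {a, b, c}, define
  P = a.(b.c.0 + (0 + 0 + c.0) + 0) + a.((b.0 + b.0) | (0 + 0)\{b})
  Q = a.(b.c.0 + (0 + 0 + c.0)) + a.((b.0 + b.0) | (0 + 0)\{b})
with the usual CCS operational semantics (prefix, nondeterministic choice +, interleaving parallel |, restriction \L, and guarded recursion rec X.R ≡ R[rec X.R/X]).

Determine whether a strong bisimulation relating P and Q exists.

Reachable graph of P (6 states):
  u0 = a.(b.c.0 + (0 + 0 + c.0) + 0) + a.((b.0 + b.0) | (0 + 0)\{b}) → --a--▸ u1, --a--▸ u2
  u1 = (b.0 + b.0) | (0 + 0)\{b} → --b--▸ u3
  u2 = b.c.0 + (0 + 0 + c.0) + 0 → --b--▸ u4, --c--▸ u5
  u3 = 0 | (0 + 0)\{b} → stopped
  u4 = c.0 → --c--▸ u5
  u5 = 0 → stopped
Reachable graph of Q (6 states):
  v0 = a.(b.c.0 + (0 + 0 + c.0)) + a.((b.0 + b.0) | (0 + 0)\{b}) → --a--▸ v1, --a--▸ v2
  v1 = (b.0 + b.0) | (0 + 0)\{b} → --b--▸ v3
  v2 = b.c.0 + (0 + 0 + c.0) → --b--▸ v4, --c--▸ v5
  v3 = 0 | (0 + 0)\{b} → stopped
  v4 = c.0 → --c--▸ v5
  v5 = 0 → stopped
Bisimilarity quotient blocks:
  B0 = {u0, v0}
  B1 = {u1, v1}
  B2 = {u3, u5, v3, v5}
  B3 = {u2, v2}
  B4 = {u4, v4}
u0 ∈ B0, v0 ∈ B0 → same block

P ~ Q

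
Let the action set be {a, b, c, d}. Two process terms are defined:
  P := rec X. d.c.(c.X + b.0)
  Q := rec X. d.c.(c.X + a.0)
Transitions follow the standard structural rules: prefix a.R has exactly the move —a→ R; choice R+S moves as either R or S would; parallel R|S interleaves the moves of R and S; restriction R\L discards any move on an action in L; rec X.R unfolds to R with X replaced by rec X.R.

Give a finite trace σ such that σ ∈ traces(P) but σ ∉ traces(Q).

dcb

Reachable graph of P (4 states):
  u0 = rec X. d.c.(c.X + b.0) ⊢ —d→ u1
  u1 = c.(c.(rec X. d.c.(c.X + b.0)) + b.0) ⊢ —c→ u2
  u2 = c.(rec X. d.c.(c.X + b.0)) + b.0 ⊢ —b→ u3, —c→ u0
  u3 = 0 ⊢ deadlocked
Reachable graph of Q (4 states):
  v0 = rec X. d.c.(c.X + a.0) ⊢ —d→ v1
  v1 = c.(c.(rec X. d.c.(c.X + a.0)) + a.0) ⊢ —c→ v2
  v2 = c.(rec X. d.c.(c.X + a.0)) + a.0 ⊢ —a→ v3, —c→ v0
  v3 = 0 ⊢ deadlocked
Trace ⟨dcb⟩ through P, begin at {u0}:
  after d @ step 1: {u1}
  after c @ step 2: {u2}
  after b @ step 3: {u3}
  P completes σ.
Trace ⟨dcb⟩ through Q, begin at {v0}:
  after d @ step 1: {v1}
  after c @ step 2: {v2}
  after b @ step 3: no successor for Q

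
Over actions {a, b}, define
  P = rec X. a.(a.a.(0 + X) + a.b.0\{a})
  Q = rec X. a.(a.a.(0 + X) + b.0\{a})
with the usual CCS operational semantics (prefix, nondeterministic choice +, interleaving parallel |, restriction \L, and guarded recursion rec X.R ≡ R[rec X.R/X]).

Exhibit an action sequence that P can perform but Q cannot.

aab

LTS(P): 6 reachable states
  p0 = rec X. a.(a.a.(0 + X) + a.b.0\{a}) | --a--▸ p1
  p1 = a.a.(0 + (rec X. a.(a.a.(0 + X) + a.b.0\{a}))) + a.b.0\{a} | --a--▸ p2, --a--▸ p3
  p2 = a.(0 + (rec X. a.(a.a.(0 + X) + a.b.0\{a}))) | --a--▸ p4
  p3 = b.0\{a} | --b--▸ p5
  p4 = 0 + (rec X. a.(a.a.(0 + X) + a.b.0\{a})) | --a--▸ p1
  p5 = 0\{a} | ∅
LTS(Q): 5 reachable states
  q0 = rec X. a.(a.a.(0 + X) + b.0\{a}) | --a--▸ q1
  q1 = a.a.(0 + (rec X. a.(a.a.(0 + X) + b.0\{a}))) + b.0\{a} | --a--▸ q2, --b--▸ q3
  q2 = a.(0 + (rec X. a.(a.a.(0 + X) + b.0\{a}))) | --a--▸ q4
  q3 = 0\{a} | ∅
  q4 = 0 + (rec X. a.(a.a.(0 + X) + b.0\{a})) | --a--▸ q1
Run σ = ⟨aab⟩ on P: start {p0}
  [1] a ⇒ {p1}
  [2] a ⇒ {p2, p3}
  [3] b ⇒ {p5}
  — P admits the full trace.
Run σ = ⟨aab⟩ on Q: start {q0}
  [1] a ⇒ {q1}
  [2] a ⇒ {q2}
  [3] b ⇒ ∅  — Q cannot continue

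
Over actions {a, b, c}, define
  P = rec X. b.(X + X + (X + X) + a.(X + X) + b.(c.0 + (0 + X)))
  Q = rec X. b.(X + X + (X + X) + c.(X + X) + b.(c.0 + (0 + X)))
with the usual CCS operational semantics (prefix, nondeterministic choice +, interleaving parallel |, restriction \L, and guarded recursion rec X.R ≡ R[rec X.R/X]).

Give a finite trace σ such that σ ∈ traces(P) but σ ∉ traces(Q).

LTS(P): 5 reachable states
  m0 = rec X. b.(X + X + (X + X) + a.(X + X) + b.(c.0 + (0 + X))) | ··b··> m1
  m1 = (rec X. b.(X + X + (X + X) + a.(X + X) + b.(c.0 + (0 + X)))) + (rec X. b.(X + X + (X + X) + a.(X + X) + b.(c.0 + (0 + X)))) + ((rec X. b.(X + X + (X + X) + a.(X + X) + b.(c.0 + (0 + X)))) + (rec X. b.(X + X + (X + X) + a.(X + X) + b.(c.0 + (0 + X))))) + a.((rec X. b.(X + X + (X + X) + a.(X + X) + b.(c.0 + (0 + X)))) + (rec X. b.(X + X + (X + X) + a.(X + X) + b.(c.0 + (0 + X))))) + b.(c.0 + (0 + (rec X. b.(X + X + (X + X) + a.(X + X) + b.(c.0 + (0 + X)))))) | ··a··> m2, ··b··> m1, ··b··> m3
  m2 = (rec X. b.(X + X + (X + X) + a.(X + X) + b.(c.0 + (0 + X)))) + (rec X. b.(X + X + (X + X) + a.(X + X) + b.(c.0 + (0 + X)))) | ··b··> m1
  m3 = c.0 + (0 + (rec X. b.(X + X + (X + X) + a.(X + X) + b.(c.0 + (0 + X))))) | ··b··> m1, ··c··> m4
  m4 = 0 | deadlocked
LTS(Q): 5 reachable states
  n0 = rec X. b.(X + X + (X + X) + c.(X + X) + b.(c.0 + (0 + X))) | ··b··> n1
  n1 = (rec X. b.(X + X + (X + X) + c.(X + X) + b.(c.0 + (0 + X)))) + (rec X. b.(X + X + (X + X) + c.(X + X) + b.(c.0 + (0 + X)))) + ((rec X. b.(X + X + (X + X) + c.(X + X) + b.(c.0 + (0 + X)))) + (rec X. b.(X + X + (X + X) + c.(X + X) + b.(c.0 + (0 + X))))) + c.((rec X. b.(X + X + (X + X) + c.(X + X) + b.(c.0 + (0 + X)))) + (rec X. b.(X + X + (X + X) + c.(X + X) + b.(c.0 + (0 + X))))) + b.(c.0 + (0 + (rec X. b.(X + X + (X + X) + c.(X + X) + b.(c.0 + (0 + X)))))) | ··b··> n1, ··b··> n2, ··c··> n3
  n2 = c.0 + (0 + (rec X. b.(X + X + (X + X) + c.(X + X) + b.(c.0 + (0 + X))))) | ··b··> n1, ··c··> n4
  n3 = (rec X. b.(X + X + (X + X) + c.(X + X) + b.(c.0 + (0 + X)))) + (rec X. b.(X + X + (X + X) + c.(X + X) + b.(c.0 + (0 + X)))) | ··b··> n1
  n4 = 0 | deadlocked
Trace ⟨ba⟩ through P, begin at {m0}:
  step 1 (b): {m1}
  step 2 (a): {m2}
  — P admits the full trace.
Trace ⟨ba⟩ through Q, begin at {n0}:
  step 1 (b): {n1}
  step 2 (a): no successor for Q

ba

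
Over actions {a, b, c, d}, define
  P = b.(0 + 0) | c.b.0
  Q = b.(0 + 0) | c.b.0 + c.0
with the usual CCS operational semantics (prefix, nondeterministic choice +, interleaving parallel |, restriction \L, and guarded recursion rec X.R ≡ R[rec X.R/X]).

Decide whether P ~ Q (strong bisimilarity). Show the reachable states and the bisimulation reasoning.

P ≁ Q

P's transition system — 6 states:
  p0 = b.(0 + 0) | c.b.0 → --b--▸ p1, --c--▸ p2
  p1 = (0 + 0) | c.b.0 → --c--▸ p3
  p2 = b.(0 + 0) | b.0 → --b--▸ p3, --b--▸ p4
  p3 = (0 + 0) | b.0 → --b--▸ p5
  p4 = b.(0 + 0) | 0 → --b--▸ p5
  p5 = (0 + 0) | 0 → (no moves)
Q's transition system — 7 states:
  q0 = b.(0 + 0) | c.b.0 + c.0 → --b--▸ q1, --c--▸ q2, --c--▸ q3
  q1 = (0 + 0) | c.b.0 → --c--▸ q4
  q2 = 0 → (no moves)
  q3 = b.(0 + 0) | b.0 → --b--▸ q4, --b--▸ q5
  q4 = (0 + 0) | b.0 → --b--▸ q6
  q5 = b.(0 + 0) | 0 → --b--▸ q6
  q6 = (0 + 0) | 0 → (no moves)
Partition-refinement fixed point:
  B0 = {p0}
  B1 = {p1, q1}
  B2 = {p3, p4, q4, q5}
  B3 = {p5, q2, q6}
  B4 = {p2, q3}
  B5 = {q0}
p0 ∈ B0, q0 ∈ B5 → different blocks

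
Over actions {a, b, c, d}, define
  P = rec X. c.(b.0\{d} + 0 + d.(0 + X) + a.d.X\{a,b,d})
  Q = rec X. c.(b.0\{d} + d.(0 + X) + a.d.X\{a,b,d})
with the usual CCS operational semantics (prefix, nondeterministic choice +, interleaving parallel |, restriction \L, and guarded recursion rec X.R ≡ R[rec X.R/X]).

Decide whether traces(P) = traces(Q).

trace-equivalent

LTS(P): 7 reachable states
  m0 = rec X. c.(b.0\{d} + 0 + d.(0 + X) + a.d.X\{a,b,d}) ⊢ =c=> m1
  m1 = b.0\{d} + 0 + d.(0 + (rec X. c.(b.0\{d} + 0 + d.(0 + X) + a.d.X\{a,b,d}))) + a.d.(rec X. c.(b.0\{d} + 0 + d.(0 + X) + a.d.X\{a,b,d}))\{a,b,d} ⊢ =a=> m2, =b=> m3, =d=> m4
  m2 = d.(rec X. c.(b.0\{d} + 0 + d.(0 + X) + a.d.X\{a,b,d}))\{a,b,d} ⊢ =d=> m5
  m3 = 0\{d} ⊢ (no moves)
  m4 = 0 + (rec X. c.(b.0\{d} + 0 + d.(0 + X) + a.d.X\{a,b,d})) ⊢ =c=> m1
  m5 = (rec X. c.(b.0\{d} + 0 + d.(0 + X) + a.d.X\{a,b,d}))\{a,b,d} ⊢ =c=> m6
  m6 = (b.0\{d} + 0 + d.(0 + (rec X. c.(b.0\{d} + 0 + d.(0 + X) + a.d.X\{a,b,d}))) + a.d.(rec X. c.(b.0\{d} + 0 + d.(0 + X) + a.d.X\{a,b,d}))\{a,b,d})\{a,b,d} ⊢ (no moves)
LTS(Q): 7 reachable states
  n0 = rec X. c.(b.0\{d} + d.(0 + X) + a.d.X\{a,b,d}) ⊢ =c=> n1
  n1 = b.0\{d} + d.(0 + (rec X. c.(b.0\{d} + d.(0 + X) + a.d.X\{a,b,d}))) + a.d.(rec X. c.(b.0\{d} + d.(0 + X) + a.d.X\{a,b,d}))\{a,b,d} ⊢ =a=> n2, =b=> n3, =d=> n4
  n2 = d.(rec X. c.(b.0\{d} + d.(0 + X) + a.d.X\{a,b,d}))\{a,b,d} ⊢ =d=> n5
  n3 = 0\{d} ⊢ (no moves)
  n4 = 0 + (rec X. c.(b.0\{d} + d.(0 + X) + a.d.X\{a,b,d})) ⊢ =c=> n1
  n5 = (rec X. c.(b.0\{d} + d.(0 + X) + a.d.X\{a,b,d}))\{a,b,d} ⊢ =c=> n6
  n6 = (b.0\{d} + d.(0 + (rec X. c.(b.0\{d} + d.(0 + X) + a.d.X\{a,b,d}))) + a.d.(rec X. c.(b.0\{d} + d.(0 + X) + a.d.X\{a,b,d}))\{a,b,d})\{a,b,d} ⊢ (no moves)
Partition-refinement fixed point:
  B0 = {m0, m4, n0, n4}
  B1 = {m1, n1}
  B2 = {m2, n2}
  B3 = {m5, n5}
  B4 = {m3, m6, n3, n6}
m0 ∈ B0, n0 ∈ B0 → same block
Bisimilar ⇒ trace-equivalent.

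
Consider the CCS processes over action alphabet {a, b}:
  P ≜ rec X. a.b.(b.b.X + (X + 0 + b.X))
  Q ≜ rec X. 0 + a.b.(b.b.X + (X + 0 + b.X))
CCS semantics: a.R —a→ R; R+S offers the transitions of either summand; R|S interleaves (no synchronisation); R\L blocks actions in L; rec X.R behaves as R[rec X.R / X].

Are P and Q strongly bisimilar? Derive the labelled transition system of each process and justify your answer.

Reachable graph of P (4 states):
  u0 = rec X. a.b.(b.b.X + (X + 0 + b.X)) :: —a→ u1
  u1 = b.(b.b.(rec X. a.b.(b.b.X + (X + 0 + b.X))) + ((rec X. a.b.(b.b.X + (X + 0 + b.X))) + 0 + b.(rec X. a.b.(b.b.X + (X + 0 + b.X))))) :: —b→ u2
  u2 = b.b.(rec X. a.b.(b.b.X + (X + 0 + b.X))) + ((rec X. a.b.(b.b.X + (X + 0 + b.X))) + 0 + b.(rec X. a.b.(b.b.X + (X + 0 + b.X)))) :: —a→ u1, —b→ u0, —b→ u3
  u3 = b.(rec X. a.b.(b.b.X + (X + 0 + b.X))) :: —b→ u0
Reachable graph of Q (4 states):
  v0 = rec X. 0 + a.b.(b.b.X + (X + 0 + b.X)) :: —a→ v1
  v1 = b.(b.b.(rec X. 0 + a.b.(b.b.X + (X + 0 + b.X))) + ((rec X. 0 + a.b.(b.b.X + (X + 0 + b.X))) + 0 + b.(rec X. 0 + a.b.(b.b.X + (X + 0 + b.X))))) :: —b→ v2
  v2 = b.b.(rec X. 0 + a.b.(b.b.X + (X + 0 + b.X))) + ((rec X. 0 + a.b.(b.b.X + (X + 0 + b.X))) + 0 + b.(rec X. 0 + a.b.(b.b.X + (X + 0 + b.X)))) :: —a→ v1, —b→ v0, —b→ v3
  v3 = b.(rec X. 0 + a.b.(b.b.X + (X + 0 + b.X))) :: —b→ v0
Partition-refinement fixed point:
  B0 = {u0, v0}
  B1 = {u1, v1}
  B2 = {u2, v2}
  B3 = {u3, v3}
u0 ∈ B0, v0 ∈ B0 → same block

bisimilar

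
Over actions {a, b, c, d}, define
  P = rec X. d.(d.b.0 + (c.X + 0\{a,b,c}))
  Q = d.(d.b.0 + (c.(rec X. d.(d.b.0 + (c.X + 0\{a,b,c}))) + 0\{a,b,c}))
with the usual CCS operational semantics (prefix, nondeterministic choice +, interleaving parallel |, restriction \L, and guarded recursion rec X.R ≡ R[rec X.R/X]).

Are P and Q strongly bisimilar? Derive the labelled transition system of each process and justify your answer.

P ~ Q

P's transition system — 4 states:
  s0 = rec X. d.(d.b.0 + (c.X + 0\{a,b,c})) :: ··d··> s1
  s1 = d.b.0 + (c.(rec X. d.(d.b.0 + (c.X + 0\{a,b,c}))) + 0\{a,b,c}) :: ··c··> s0, ··d··> s2
  s2 = b.0 :: ··b··> s3
  s3 = 0 :: (no moves)
Q's transition system — 5 states:
  t0 = d.(d.b.0 + (c.(rec X. d.(d.b.0 + (c.X + 0\{a,b,c}))) + 0\{a,b,c})) :: ··d··> t1
  t1 = d.b.0 + (c.(rec X. d.(d.b.0 + (c.X + 0\{a,b,c}))) + 0\{a,b,c}) :: ··c··> t2, ··d··> t3
  t2 = rec X. d.(d.b.0 + (c.X + 0\{a,b,c})) :: ··d··> t1
  t3 = b.0 :: ··b··> t4
  t4 = 0 :: (no moves)
Coarsest stable partition (strong bisimilarity classes):
  B0 = {s0, t0, t2}
  B1 = {s1, t1}
  B2 = {s2, t3}
  B3 = {s3, t4}
s0 ∈ B0, t0 ∈ B0 → same block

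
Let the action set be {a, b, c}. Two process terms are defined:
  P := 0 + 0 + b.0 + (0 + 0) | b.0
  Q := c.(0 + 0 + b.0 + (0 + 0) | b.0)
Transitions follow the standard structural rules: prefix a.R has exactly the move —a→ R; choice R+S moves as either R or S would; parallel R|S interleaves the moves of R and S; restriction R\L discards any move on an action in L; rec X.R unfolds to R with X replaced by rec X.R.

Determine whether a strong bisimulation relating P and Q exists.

P's transition system — 3 states:
  s0 = 0 + 0 + b.0 + (0 + 0) | b.0 ⊢ -b-> s1, -b-> s2
  s1 = (0 + 0) | 0 ⊢ (no moves)
  s2 = 0 ⊢ (no moves)
Q's transition system — 4 states:
  t0 = c.(0 + 0 + b.0 + (0 + 0) | b.0) ⊢ -c-> t1
  t1 = 0 + 0 + b.0 + (0 + 0) | b.0 ⊢ -b-> t2, -b-> t3
  t2 = (0 + 0) | 0 ⊢ (no moves)
  t3 = 0 ⊢ (no moves)
Bisimilarity quotient blocks:
  B0 = {s0, t1}
  B1 = {s1, s2, t2, t3}
  B2 = {t0}
s0 ∈ B0, t0 ∈ B2 → different blocks

not bisimilar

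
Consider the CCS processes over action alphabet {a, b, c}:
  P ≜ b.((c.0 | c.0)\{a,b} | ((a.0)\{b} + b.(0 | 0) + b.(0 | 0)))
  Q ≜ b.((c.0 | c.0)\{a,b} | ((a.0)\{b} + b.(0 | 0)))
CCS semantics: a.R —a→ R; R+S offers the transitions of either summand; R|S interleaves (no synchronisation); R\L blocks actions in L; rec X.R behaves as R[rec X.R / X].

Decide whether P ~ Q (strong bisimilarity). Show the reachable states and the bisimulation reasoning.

bisimilar

P's transition system — 13 states:
  p0 = b.((c.0 | c.0)\{a,b} | ((a.0)\{b} + b.(0 | 0) + b.(0 | 0))) ⊢ --b--▸ p1
  p1 = (c.0 | c.0)\{a,b} | ((a.0)\{b} + b.(0 | 0) + b.(0 | 0)) ⊢ --a--▸ p2, --b--▸ p3, --c--▸ p4, --c--▸ p5
  p2 = (c.0 | c.0)\{a,b} | 0\{b} ⊢ --c--▸ p6, --c--▸ p7
  p3 = (c.0 | c.0)\{a,b} | (0 | 0) ⊢ --c--▸ p8, --c--▸ p9
  p4 = (0 | c.0)\{a,b} | ((a.0)\{b} + b.(0 | 0) + b.(0 | 0)) ⊢ --a--▸ p6, --b--▸ p8, --c--▸ p10
  p5 = (c.0 | 0)\{a,b} | ((a.0)\{b} + b.(0 | 0) + b.(0 | 0)) ⊢ --a--▸ p7, --b--▸ p9, --c--▸ p10
  p6 = (0 | c.0)\{a,b} | 0\{b} ⊢ --c--▸ p11
  p7 = (c.0 | 0)\{a,b} | 0\{b} ⊢ --c--▸ p11
  p8 = (0 | c.0)\{a,b} | (0 | 0) ⊢ --c--▸ p12
  p9 = (c.0 | 0)\{a,b} | (0 | 0) ⊢ --c--▸ p12
  p10 = (0 | 0)\{a,b} | ((a.0)\{b} + b.(0 | 0) + b.(0 | 0)) ⊢ --a--▸ p11, --b--▸ p12
  p11 = (0 | 0)\{a,b} | 0\{b} ⊢ deadlocked
  p12 = (0 | 0)\{a,b} | (0 | 0) ⊢ deadlocked
Q's transition system — 13 states:
  q0 = b.((c.0 | c.0)\{a,b} | ((a.0)\{b} + b.(0 | 0))) ⊢ --b--▸ q1
  q1 = (c.0 | c.0)\{a,b} | ((a.0)\{b} + b.(0 | 0)) ⊢ --a--▸ q2, --b--▸ q3, --c--▸ q4, --c--▸ q5
  q2 = (c.0 | c.0)\{a,b} | 0\{b} ⊢ --c--▸ q6, --c--▸ q7
  q3 = (c.0 | c.0)\{a,b} | (0 | 0) ⊢ --c--▸ q8, --c--▸ q9
  q4 = (0 | c.0)\{a,b} | ((a.0)\{b} + b.(0 | 0)) ⊢ --a--▸ q6, --b--▸ q8, --c--▸ q10
  q5 = (c.0 | 0)\{a,b} | ((a.0)\{b} + b.(0 | 0)) ⊢ --a--▸ q7, --b--▸ q9, --c--▸ q10
  q6 = (0 | c.0)\{a,b} | 0\{b} ⊢ --c--▸ q11
  q7 = (c.0 | 0)\{a,b} | 0\{b} ⊢ --c--▸ q11
  q8 = (0 | c.0)\{a,b} | (0 | 0) ⊢ --c--▸ q12
  q9 = (c.0 | 0)\{a,b} | (0 | 0) ⊢ --c--▸ q12
  q10 = (0 | 0)\{a,b} | ((a.0)\{b} + b.(0 | 0)) ⊢ --a--▸ q11, --b--▸ q12
  q11 = (0 | 0)\{a,b} | 0\{b} ⊢ deadlocked
  q12 = (0 | 0)\{a,b} | (0 | 0) ⊢ deadlocked
Partition-refinement fixed point:
  B0 = {p0, q0}
  B1 = {p1, q1}
  B2 = {p2, p3, q2, q3}
  B3 = {p6, p7, p8, p9, q6, q7, q8, q9}
  B4 = {p11, p12, q11, q12}
  B5 = {p4, p5, q4, q5}
  B6 = {p10, q10}
p0 ∈ B0, q0 ∈ B0 → same block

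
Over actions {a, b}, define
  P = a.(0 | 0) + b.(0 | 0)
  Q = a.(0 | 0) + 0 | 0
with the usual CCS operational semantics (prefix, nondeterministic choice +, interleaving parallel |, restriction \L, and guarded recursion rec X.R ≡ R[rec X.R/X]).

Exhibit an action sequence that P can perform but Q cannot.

b

P's transition system — 2 states:
  u0 = a.(0 | 0) + b.(0 | 0) | -a-> u1, -b-> u1
  u1 = 0 | 0 | deadlocked
Q's transition system — 2 states:
  v0 = a.(0 | 0) + 0 | 0 | -a-> v1
  v1 = 0 | 0 | deadlocked
Run σ = ⟨b⟩ on P: start {u0}
  [1] b ⇒ {u1}
  ✓ P
Run σ = ⟨b⟩ on Q: start {v0}
  [1] b ⇒ no successor for Q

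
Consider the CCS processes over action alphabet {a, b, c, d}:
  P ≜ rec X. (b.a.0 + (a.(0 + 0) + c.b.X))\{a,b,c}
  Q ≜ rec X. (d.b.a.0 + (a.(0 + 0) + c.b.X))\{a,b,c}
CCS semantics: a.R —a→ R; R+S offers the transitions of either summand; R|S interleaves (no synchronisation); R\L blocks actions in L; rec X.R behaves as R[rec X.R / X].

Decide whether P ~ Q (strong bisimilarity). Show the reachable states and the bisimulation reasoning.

Reachable graph of P (1 states):
  m0 = rec X. (b.a.0 + (a.(0 + 0) + c.b.X))\{a,b,c} :: deadlocked
Reachable graph of Q (2 states):
  n0 = rec X. (d.b.a.0 + (a.(0 + 0) + c.b.X))\{a,b,c} :: —d→ n1
  n1 = (b.a.0)\{a,b,c} :: deadlocked
Partition-refinement fixed point:
  B0 = {m0, n1}
  B1 = {n0}
m0 ∈ B0, n0 ∈ B1 → different blocks

not bisimilar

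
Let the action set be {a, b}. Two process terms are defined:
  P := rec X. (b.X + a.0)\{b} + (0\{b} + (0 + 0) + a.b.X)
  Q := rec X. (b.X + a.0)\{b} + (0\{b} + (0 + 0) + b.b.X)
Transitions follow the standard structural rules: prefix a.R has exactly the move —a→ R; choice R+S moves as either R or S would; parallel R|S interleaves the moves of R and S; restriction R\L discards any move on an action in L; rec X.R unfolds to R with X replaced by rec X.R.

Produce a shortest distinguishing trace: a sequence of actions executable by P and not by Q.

ab

P's transition system — 3 states:
  m0 = rec X. (b.X + a.0)\{b} + (0\{b} + (0 + 0) + a.b.X) has moves -a-> m1, -a-> m2
  m1 = 0\{b} has moves ·
  m2 = b.(rec X. (b.X + a.0)\{b} + (0\{b} + (0 + 0) + a.b.X)) has moves -b-> m0
Q's transition system — 3 states:
  n0 = rec X. (b.X + a.0)\{b} + (0\{b} + (0 + 0) + b.b.X) has moves -a-> n1, -b-> n2
  n1 = 0\{b} has moves ·
  n2 = b.(rec X. (b.X + a.0)\{b} + (0\{b} + (0 + 0) + b.b.X)) has moves -b-> n0
Trace ⟨ab⟩ through P, begin at {m0}:
  after a @ step 1: {m1, m2}
  after b @ step 2: {m0}
  ✓ P
Trace ⟨ab⟩ through Q, begin at {n0}:
  after a @ step 1: {n1}
  after b @ step 2: ∅ (Q stuck)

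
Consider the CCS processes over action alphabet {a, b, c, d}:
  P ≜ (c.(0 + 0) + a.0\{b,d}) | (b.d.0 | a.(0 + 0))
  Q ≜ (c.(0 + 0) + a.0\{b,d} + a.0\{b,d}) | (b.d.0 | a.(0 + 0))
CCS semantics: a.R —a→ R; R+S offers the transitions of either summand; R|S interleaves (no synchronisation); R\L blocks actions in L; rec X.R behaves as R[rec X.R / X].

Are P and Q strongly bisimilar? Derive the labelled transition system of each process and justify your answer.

bisimilar

P's transition system — 18 states:
  s0 = (c.(0 + 0) + a.0\{b,d}) | (b.d.0 | a.(0 + 0)) ⊢ =a=> s1, =a=> s2, =b=> s3, =c=> s4
  s1 = (c.(0 + 0) + a.0\{b,d}) | (b.d.0 | (0 + 0)) ⊢ =a=> s5, =b=> s6, =c=> s7
  s2 = 0\{b,d} | (b.d.0 | a.(0 + 0)) ⊢ =a=> s5, =b=> s8
  s3 = (c.(0 + 0) + a.0\{b,d}) | (d.0 | a.(0 + 0)) ⊢ =a=> s6, =a=> s8, =c=> s9, =d=> s10
  s4 = (0 + 0) | (b.d.0 | a.(0 + 0)) ⊢ =a=> s7, =b=> s9
  s5 = 0\{b,d} | (b.d.0 | (0 + 0)) ⊢ =b=> s11
  s6 = (c.(0 + 0) + a.0\{b,d}) | (d.0 | (0 + 0)) ⊢ =a=> s11, =c=> s12, =d=> s13
  s7 = (0 + 0) | (b.d.0 | (0 + 0)) ⊢ =b=> s12
  s8 = 0\{b,d} | (d.0 | a.(0 + 0)) ⊢ =a=> s11, =d=> s14
  s9 = (0 + 0) | (d.0 | a.(0 + 0)) ⊢ =a=> s12, =d=> s15
  s10 = (c.(0 + 0) + a.0\{b,d}) | (0 | a.(0 + 0)) ⊢ =a=> s13, =a=> s14, =c=> s15
  s11 = 0\{b,d} | (d.0 | (0 + 0)) ⊢ =d=> s16
  s12 = (0 + 0) | (d.0 | (0 + 0)) ⊢ =d=> s17
  s13 = (c.(0 + 0) + a.0\{b,d}) | (0 | (0 + 0)) ⊢ =a=> s16, =c=> s17
  s14 = 0\{b,d} | (0 | a.(0 + 0)) ⊢ =a=> s16
  s15 = (0 + 0) | (0 | a.(0 + 0)) ⊢ =a=> s17
  s16 = 0\{b,d} | (0 | (0 + 0)) ⊢ (no moves)
  s17 = (0 + 0) | (0 | (0 + 0)) ⊢ (no moves)
Q's transition system — 18 states:
  t0 = (c.(0 + 0) + a.0\{b,d} + a.0\{b,d}) | (b.d.0 | a.(0 + 0)) ⊢ =a=> t1, =a=> t2, =b=> t3, =c=> t4
  t1 = (c.(0 + 0) + a.0\{b,d} + a.0\{b,d}) | (b.d.0 | (0 + 0)) ⊢ =a=> t5, =b=> t6, =c=> t7
  t2 = 0\{b,d} | (b.d.0 | a.(0 + 0)) ⊢ =a=> t5, =b=> t8
  t3 = (c.(0 + 0) + a.0\{b,d} + a.0\{b,d}) | (d.0 | a.(0 + 0)) ⊢ =a=> t6, =a=> t8, =c=> t9, =d=> t10
  t4 = (0 + 0) | (b.d.0 | a.(0 + 0)) ⊢ =a=> t7, =b=> t9
  t5 = 0\{b,d} | (b.d.0 | (0 + 0)) ⊢ =b=> t11
  t6 = (c.(0 + 0) + a.0\{b,d} + a.0\{b,d}) | (d.0 | (0 + 0)) ⊢ =a=> t11, =c=> t12, =d=> t13
  t7 = (0 + 0) | (b.d.0 | (0 + 0)) ⊢ =b=> t12
  t8 = 0\{b,d} | (d.0 | a.(0 + 0)) ⊢ =a=> t11, =d=> t14
  t9 = (0 + 0) | (d.0 | a.(0 + 0)) ⊢ =a=> t12, =d=> t15
  t10 = (c.(0 + 0) + a.0\{b,d} + a.0\{b,d}) | (0 | a.(0 + 0)) ⊢ =a=> t13, =a=> t14, =c=> t15
  t11 = 0\{b,d} | (d.0 | (0 + 0)) ⊢ =d=> t16
  t12 = (0 + 0) | (d.0 | (0 + 0)) ⊢ =d=> t17
  t13 = (c.(0 + 0) + a.0\{b,d} + a.0\{b,d}) | (0 | (0 + 0)) ⊢ =a=> t16, =c=> t17
  t14 = 0\{b,d} | (0 | a.(0 + 0)) ⊢ =a=> t16
  t15 = (0 + 0) | (0 | a.(0 + 0)) ⊢ =a=> t17
  t16 = 0\{b,d} | (0 | (0 + 0)) ⊢ (no moves)
  t17 = (0 + 0) | (0 | (0 + 0)) ⊢ (no moves)
Bisimilarity quotient blocks:
  B0 = {s0, t0}
  B1 = {s1, t1}
  B2 = {s5, s7, t5, t7}
  B3 = {s11, s12, t11, t12}
  B4 = {s16, s17, t16, t17}
  B5 = {s6, t6}
  B6 = {s13, t13}
  B7 = {s2, s4, t2, t4}
  B8 = {s8, s9, t8, t9}
  B9 = {s14, s15, t14, t15}
  B10 = {s3, t3}
  B11 = {s10, t10}
s0 ∈ B0, t0 ∈ B0 → same block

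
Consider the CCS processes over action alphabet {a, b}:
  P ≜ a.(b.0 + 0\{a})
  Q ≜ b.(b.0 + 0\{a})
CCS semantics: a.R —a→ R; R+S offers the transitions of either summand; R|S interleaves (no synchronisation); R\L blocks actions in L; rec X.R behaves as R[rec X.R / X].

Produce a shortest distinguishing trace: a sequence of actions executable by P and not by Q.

a

LTS(P): 3 reachable states
  m0 = a.(b.0 + 0\{a}) → ··a··> m1
  m1 = b.0 + 0\{a} → ··b··> m2
  m2 = 0 → (no moves)
LTS(Q): 3 reachable states
  n0 = b.(b.0 + 0\{a}) → ··b··> n1
  n1 = b.0 + 0\{a} → ··b··> n2
  n2 = 0 → (no moves)
Trace ⟨a⟩ through P, begin at {m0}:
  after a @ step 1: {m1}
  — P admits the full trace.
Trace ⟨a⟩ through Q, begin at {n0}:
  after a @ step 1: ∅ (Q stuck)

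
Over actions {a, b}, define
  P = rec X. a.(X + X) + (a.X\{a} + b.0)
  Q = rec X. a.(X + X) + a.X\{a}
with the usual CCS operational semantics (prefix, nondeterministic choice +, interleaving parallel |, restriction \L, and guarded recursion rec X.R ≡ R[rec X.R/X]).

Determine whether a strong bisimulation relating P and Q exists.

not bisimilar

P's transition system — 5 states:
  m0 = rec X. a.(X + X) + (a.X\{a} + b.0) → —a→ m1, —a→ m2, —b→ m3
  m1 = (rec X. a.(X + X) + (a.X\{a} + b.0)) + (rec X. a.(X + X) + (a.X\{a} + b.0)) → —a→ m1, —a→ m2, —b→ m3
  m2 = (rec X. a.(X + X) + (a.X\{a} + b.0))\{a} → —b→ m4
  m3 = 0 → ·
  m4 = 0\{a} → ·
Q's transition system — 3 states:
  n0 = rec X. a.(X + X) + a.X\{a} → —a→ n1, —a→ n2
  n1 = (rec X. a.(X + X) + a.X\{a}) + (rec X. a.(X + X) + a.X\{a}) → —a→ n1, —a→ n2
  n2 = (rec X. a.(X + X) + a.X\{a})\{a} → ·
Coarsest stable partition (strong bisimilarity classes):
  B0 = {m0, m1}
  B1 = {m3, m4, n2}
  B2 = {m2}
  B3 = {n0, n1}
m0 ∈ B0, n0 ∈ B3 → different blocks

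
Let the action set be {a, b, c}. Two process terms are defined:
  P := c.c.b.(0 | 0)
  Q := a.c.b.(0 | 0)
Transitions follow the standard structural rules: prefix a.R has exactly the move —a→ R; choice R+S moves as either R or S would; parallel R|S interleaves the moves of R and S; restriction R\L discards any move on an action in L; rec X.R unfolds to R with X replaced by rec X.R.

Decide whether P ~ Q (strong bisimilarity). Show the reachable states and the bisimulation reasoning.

P ≁ Q

P's transition system — 4 states:
  p0 = c.c.b.(0 | 0) ⊢ -c-> p1
  p1 = c.b.(0 | 0) ⊢ -c-> p2
  p2 = b.(0 | 0) ⊢ -b-> p3
  p3 = 0 | 0 ⊢ ∅
Q's transition system — 4 states:
  q0 = a.c.b.(0 | 0) ⊢ -a-> q1
  q1 = c.b.(0 | 0) ⊢ -c-> q2
  q2 = b.(0 | 0) ⊢ -b-> q3
  q3 = 0 | 0 ⊢ ∅
Partition-refinement fixed point:
  B0 = {p0}
  B1 = {p1, q1}
  B2 = {p2, q2}
  B3 = {p3, q3}
  B4 = {q0}
p0 ∈ B0, q0 ∈ B4 → different blocks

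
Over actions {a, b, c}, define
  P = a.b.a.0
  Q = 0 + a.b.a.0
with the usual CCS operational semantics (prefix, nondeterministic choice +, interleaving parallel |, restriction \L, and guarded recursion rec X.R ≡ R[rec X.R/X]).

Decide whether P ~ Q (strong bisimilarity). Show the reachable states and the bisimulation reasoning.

LTS(P): 4 reachable states
  p0 = a.b.a.0 :: --a--▸ p1
  p1 = b.a.0 :: --b--▸ p2
  p2 = a.0 :: --a--▸ p3
  p3 = 0 :: ·
LTS(Q): 4 reachable states
  q0 = 0 + a.b.a.0 :: --a--▸ q1
  q1 = b.a.0 :: --b--▸ q2
  q2 = a.0 :: --a--▸ q3
  q3 = 0 :: ·
Partition-refinement fixed point:
  B0 = {p0, q0}
  B1 = {p1, q1}
  B2 = {p2, q2}
  B3 = {p3, q3}
p0 ∈ B0, q0 ∈ B0 → same block

YES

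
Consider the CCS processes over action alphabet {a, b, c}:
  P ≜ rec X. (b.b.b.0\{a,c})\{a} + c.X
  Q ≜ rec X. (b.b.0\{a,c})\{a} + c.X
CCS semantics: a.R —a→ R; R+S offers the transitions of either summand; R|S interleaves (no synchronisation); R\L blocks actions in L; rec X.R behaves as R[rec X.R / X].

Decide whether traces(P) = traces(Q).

Reachable graph of P (4 states):
  s0 = rec X. (b.b.b.0\{a,c})\{a} + c.X ⊢ --b--▸ s1, --c--▸ s0
  s1 = (b.b.0\{a,c})\{a} ⊢ --b--▸ s2
  s2 = (b.0\{a,c})\{a} ⊢ --b--▸ s3
  s3 = 0\{a,c}\{a} ⊢ (no moves)
Reachable graph of Q (3 states):
  t0 = rec X. (b.b.0\{a,c})\{a} + c.X ⊢ --b--▸ t1, --c--▸ t0
  t1 = (b.0\{a,c})\{a} ⊢ --b--▸ t2
  t2 = 0\{a,c}\{a} ⊢ (no moves)
Run σ = ⟨bbb⟩ on P: start {s0}
  step 1 (b): {s1}
  step 2 (b): {s2}
  step 3 (b): {s3}
  ✓ P
Run σ = ⟨bbb⟩ on Q: start {t0}
  step 1 (b): {t1}
  step 2 (b): {t2}
  step 3 (b): ∅ (Q stuck)

NO — witness ⟨bbb⟩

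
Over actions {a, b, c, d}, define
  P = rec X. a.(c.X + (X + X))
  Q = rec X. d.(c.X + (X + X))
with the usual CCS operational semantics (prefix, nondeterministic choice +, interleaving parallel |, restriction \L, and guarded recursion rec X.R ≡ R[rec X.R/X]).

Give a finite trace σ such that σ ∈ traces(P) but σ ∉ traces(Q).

LTS(P): 2 reachable states
  p0 = rec X. a.(c.X + (X + X)) ⊢ -a-> p1
  p1 = c.(rec X. a.(c.X + (X + X))) + ((rec X. a.(c.X + (X + X))) + (rec X. a.(c.X + (X + X)))) ⊢ -a-> p1, -c-> p0
LTS(Q): 2 reachable states
  q0 = rec X. d.(c.X + (X + X)) ⊢ -d-> q1
  q1 = c.(rec X. d.(c.X + (X + X))) + ((rec X. d.(c.X + (X + X))) + (rec X. d.(c.X + (X + X)))) ⊢ -c-> q0, -d-> q1
Run σ = ⟨a⟩ on P: start {p0}
  [1] a ⇒ {p1}
  — P admits the full trace.
Run σ = ⟨a⟩ on Q: start {q0}
  [1] a ⇒ ∅  — Q cannot continue

a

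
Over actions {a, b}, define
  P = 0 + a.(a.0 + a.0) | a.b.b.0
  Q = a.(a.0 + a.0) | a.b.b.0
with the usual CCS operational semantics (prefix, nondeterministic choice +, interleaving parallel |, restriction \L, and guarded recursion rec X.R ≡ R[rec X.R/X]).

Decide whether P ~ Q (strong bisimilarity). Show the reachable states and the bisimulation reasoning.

P ~ Q

P's transition system — 12 states:
  m0 = 0 + a.(a.0 + a.0) | a.b.b.0 has moves —a→ m1, —a→ m2
  m1 = (a.0 + a.0) | a.b.b.0 has moves —a→ m3, —a→ m4
  m2 = a.(a.0 + a.0) | b.b.0 has moves —a→ m3, —b→ m5
  m3 = (a.0 + a.0) | b.b.0 has moves —a→ m6, —b→ m7
  m4 = 0 | a.b.b.0 has moves —a→ m6
  m5 = a.(a.0 + a.0) | b.0 has moves —a→ m7, —b→ m8
  m6 = 0 | b.b.0 has moves —b→ m9
  m7 = (a.0 + a.0) | b.0 has moves —a→ m9, —b→ m10
  m8 = a.(a.0 + a.0) | 0 has moves —a→ m10
  m9 = 0 | b.0 has moves —b→ m11
  m10 = (a.0 + a.0) | 0 has moves —a→ m11
  m11 = 0 | 0 has moves deadlocked
Q's transition system — 12 states:
  n0 = a.(a.0 + a.0) | a.b.b.0 has moves —a→ n1, —a→ n2
  n1 = (a.0 + a.0) | a.b.b.0 has moves —a→ n3, —a→ n4
  n2 = a.(a.0 + a.0) | b.b.0 has moves —a→ n3, —b→ n5
  n3 = (a.0 + a.0) | b.b.0 has moves —a→ n6, —b→ n7
  n4 = 0 | a.b.b.0 has moves —a→ n6
  n5 = a.(a.0 + a.0) | b.0 has moves —a→ n7, —b→ n8
  n6 = 0 | b.b.0 has moves —b→ n9
  n7 = (a.0 + a.0) | b.0 has moves —a→ n9, —b→ n10
  n8 = a.(a.0 + a.0) | 0 has moves —a→ n10
  n9 = 0 | b.0 has moves —b→ n11
  n10 = (a.0 + a.0) | 0 has moves —a→ n11
  n11 = 0 | 0 has moves deadlocked
Coarsest stable partition (strong bisimilarity classes):
  B0 = {m0, n0}
  B1 = {m1, n1}
  B2 = {m4, n4}
  B3 = {m6, n6}
  B4 = {m9, n9}
  B5 = {m11, n11}
  B6 = {m3, n3}
  B7 = {m7, n7}
  B8 = {m10, n10}
  B9 = {m2, n2}
  B10 = {m5, n5}
  B11 = {m8, n8}
m0 ∈ B0, n0 ∈ B0 → same block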